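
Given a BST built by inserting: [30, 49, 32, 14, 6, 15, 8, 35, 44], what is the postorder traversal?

Tree insertion order: [30, 49, 32, 14, 6, 15, 8, 35, 44]
Tree (level-order array): [30, 14, 49, 6, 15, 32, None, None, 8, None, None, None, 35, None, None, None, 44]
Postorder traversal: [8, 6, 15, 14, 44, 35, 32, 49, 30]


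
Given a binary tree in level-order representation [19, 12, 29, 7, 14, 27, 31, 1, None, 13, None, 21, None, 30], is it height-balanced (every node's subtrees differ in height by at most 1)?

Tree (level-order array): [19, 12, 29, 7, 14, 27, 31, 1, None, 13, None, 21, None, 30]
Definition: a tree is height-balanced if, at every node, |h(left) - h(right)| <= 1 (empty subtree has height -1).
Bottom-up per-node check:
  node 1: h_left=-1, h_right=-1, diff=0 [OK], height=0
  node 7: h_left=0, h_right=-1, diff=1 [OK], height=1
  node 13: h_left=-1, h_right=-1, diff=0 [OK], height=0
  node 14: h_left=0, h_right=-1, diff=1 [OK], height=1
  node 12: h_left=1, h_right=1, diff=0 [OK], height=2
  node 21: h_left=-1, h_right=-1, diff=0 [OK], height=0
  node 27: h_left=0, h_right=-1, diff=1 [OK], height=1
  node 30: h_left=-1, h_right=-1, diff=0 [OK], height=0
  node 31: h_left=0, h_right=-1, diff=1 [OK], height=1
  node 29: h_left=1, h_right=1, diff=0 [OK], height=2
  node 19: h_left=2, h_right=2, diff=0 [OK], height=3
All nodes satisfy the balance condition.
Result: Balanced


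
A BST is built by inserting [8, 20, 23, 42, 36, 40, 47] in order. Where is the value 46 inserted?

Starting tree (level order): [8, None, 20, None, 23, None, 42, 36, 47, None, 40]
Insertion path: 8 -> 20 -> 23 -> 42 -> 47
Result: insert 46 as left child of 47
Final tree (level order): [8, None, 20, None, 23, None, 42, 36, 47, None, 40, 46]


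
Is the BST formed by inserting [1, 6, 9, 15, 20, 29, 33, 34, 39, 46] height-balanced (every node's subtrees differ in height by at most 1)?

Tree (level-order array): [1, None, 6, None, 9, None, 15, None, 20, None, 29, None, 33, None, 34, None, 39, None, 46]
Definition: a tree is height-balanced if, at every node, |h(left) - h(right)| <= 1 (empty subtree has height -1).
Bottom-up per-node check:
  node 46: h_left=-1, h_right=-1, diff=0 [OK], height=0
  node 39: h_left=-1, h_right=0, diff=1 [OK], height=1
  node 34: h_left=-1, h_right=1, diff=2 [FAIL (|-1-1|=2 > 1)], height=2
  node 33: h_left=-1, h_right=2, diff=3 [FAIL (|-1-2|=3 > 1)], height=3
  node 29: h_left=-1, h_right=3, diff=4 [FAIL (|-1-3|=4 > 1)], height=4
  node 20: h_left=-1, h_right=4, diff=5 [FAIL (|-1-4|=5 > 1)], height=5
  node 15: h_left=-1, h_right=5, diff=6 [FAIL (|-1-5|=6 > 1)], height=6
  node 9: h_left=-1, h_right=6, diff=7 [FAIL (|-1-6|=7 > 1)], height=7
  node 6: h_left=-1, h_right=7, diff=8 [FAIL (|-1-7|=8 > 1)], height=8
  node 1: h_left=-1, h_right=8, diff=9 [FAIL (|-1-8|=9 > 1)], height=9
Node 34 violates the condition: |-1 - 1| = 2 > 1.
Result: Not balanced


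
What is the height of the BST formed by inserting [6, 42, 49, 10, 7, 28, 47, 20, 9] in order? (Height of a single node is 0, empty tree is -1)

Insertion order: [6, 42, 49, 10, 7, 28, 47, 20, 9]
Tree (level-order array): [6, None, 42, 10, 49, 7, 28, 47, None, None, 9, 20]
Compute height bottom-up (empty subtree = -1):
  height(9) = 1 + max(-1, -1) = 0
  height(7) = 1 + max(-1, 0) = 1
  height(20) = 1 + max(-1, -1) = 0
  height(28) = 1 + max(0, -1) = 1
  height(10) = 1 + max(1, 1) = 2
  height(47) = 1 + max(-1, -1) = 0
  height(49) = 1 + max(0, -1) = 1
  height(42) = 1 + max(2, 1) = 3
  height(6) = 1 + max(-1, 3) = 4
Height = 4


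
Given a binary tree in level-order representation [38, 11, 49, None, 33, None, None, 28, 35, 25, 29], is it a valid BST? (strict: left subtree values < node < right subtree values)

Level-order array: [38, 11, 49, None, 33, None, None, 28, 35, 25, 29]
Validate using subtree bounds (lo, hi): at each node, require lo < value < hi,
then recurse left with hi=value and right with lo=value.
Preorder trace (stopping at first violation):
  at node 38 with bounds (-inf, +inf): OK
  at node 11 with bounds (-inf, 38): OK
  at node 33 with bounds (11, 38): OK
  at node 28 with bounds (11, 33): OK
  at node 25 with bounds (11, 28): OK
  at node 29 with bounds (28, 33): OK
  at node 35 with bounds (33, 38): OK
  at node 49 with bounds (38, +inf): OK
No violation found at any node.
Result: Valid BST


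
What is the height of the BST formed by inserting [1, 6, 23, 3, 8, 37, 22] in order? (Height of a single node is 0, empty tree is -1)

Insertion order: [1, 6, 23, 3, 8, 37, 22]
Tree (level-order array): [1, None, 6, 3, 23, None, None, 8, 37, None, 22]
Compute height bottom-up (empty subtree = -1):
  height(3) = 1 + max(-1, -1) = 0
  height(22) = 1 + max(-1, -1) = 0
  height(8) = 1 + max(-1, 0) = 1
  height(37) = 1 + max(-1, -1) = 0
  height(23) = 1 + max(1, 0) = 2
  height(6) = 1 + max(0, 2) = 3
  height(1) = 1 + max(-1, 3) = 4
Height = 4


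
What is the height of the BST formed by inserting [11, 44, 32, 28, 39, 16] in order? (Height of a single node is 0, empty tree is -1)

Insertion order: [11, 44, 32, 28, 39, 16]
Tree (level-order array): [11, None, 44, 32, None, 28, 39, 16]
Compute height bottom-up (empty subtree = -1):
  height(16) = 1 + max(-1, -1) = 0
  height(28) = 1 + max(0, -1) = 1
  height(39) = 1 + max(-1, -1) = 0
  height(32) = 1 + max(1, 0) = 2
  height(44) = 1 + max(2, -1) = 3
  height(11) = 1 + max(-1, 3) = 4
Height = 4


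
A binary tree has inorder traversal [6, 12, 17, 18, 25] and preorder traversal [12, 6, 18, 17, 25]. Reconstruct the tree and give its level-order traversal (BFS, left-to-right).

Inorder:  [6, 12, 17, 18, 25]
Preorder: [12, 6, 18, 17, 25]
Algorithm: preorder visits root first, so consume preorder in order;
for each root, split the current inorder slice at that value into
left-subtree inorder and right-subtree inorder, then recurse.
Recursive splits:
  root=12; inorder splits into left=[6], right=[17, 18, 25]
  root=6; inorder splits into left=[], right=[]
  root=18; inorder splits into left=[17], right=[25]
  root=17; inorder splits into left=[], right=[]
  root=25; inorder splits into left=[], right=[]
Reconstructed level-order: [12, 6, 18, 17, 25]


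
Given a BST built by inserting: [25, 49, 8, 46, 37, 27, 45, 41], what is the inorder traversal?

Tree insertion order: [25, 49, 8, 46, 37, 27, 45, 41]
Tree (level-order array): [25, 8, 49, None, None, 46, None, 37, None, 27, 45, None, None, 41]
Inorder traversal: [8, 25, 27, 37, 41, 45, 46, 49]


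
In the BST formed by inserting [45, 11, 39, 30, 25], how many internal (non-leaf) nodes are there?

Tree built from: [45, 11, 39, 30, 25]
Tree (level-order array): [45, 11, None, None, 39, 30, None, 25]
Rule: An internal node has at least one child.
Per-node child counts:
  node 45: 1 child(ren)
  node 11: 1 child(ren)
  node 39: 1 child(ren)
  node 30: 1 child(ren)
  node 25: 0 child(ren)
Matching nodes: [45, 11, 39, 30]
Count of internal (non-leaf) nodes: 4


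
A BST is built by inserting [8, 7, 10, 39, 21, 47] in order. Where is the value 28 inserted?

Starting tree (level order): [8, 7, 10, None, None, None, 39, 21, 47]
Insertion path: 8 -> 10 -> 39 -> 21
Result: insert 28 as right child of 21
Final tree (level order): [8, 7, 10, None, None, None, 39, 21, 47, None, 28]


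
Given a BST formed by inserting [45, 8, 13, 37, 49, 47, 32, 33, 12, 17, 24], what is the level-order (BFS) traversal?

Tree insertion order: [45, 8, 13, 37, 49, 47, 32, 33, 12, 17, 24]
Tree (level-order array): [45, 8, 49, None, 13, 47, None, 12, 37, None, None, None, None, 32, None, 17, 33, None, 24]
BFS from the root, enqueuing left then right child of each popped node:
  queue [45] -> pop 45, enqueue [8, 49], visited so far: [45]
  queue [8, 49] -> pop 8, enqueue [13], visited so far: [45, 8]
  queue [49, 13] -> pop 49, enqueue [47], visited so far: [45, 8, 49]
  queue [13, 47] -> pop 13, enqueue [12, 37], visited so far: [45, 8, 49, 13]
  queue [47, 12, 37] -> pop 47, enqueue [none], visited so far: [45, 8, 49, 13, 47]
  queue [12, 37] -> pop 12, enqueue [none], visited so far: [45, 8, 49, 13, 47, 12]
  queue [37] -> pop 37, enqueue [32], visited so far: [45, 8, 49, 13, 47, 12, 37]
  queue [32] -> pop 32, enqueue [17, 33], visited so far: [45, 8, 49, 13, 47, 12, 37, 32]
  queue [17, 33] -> pop 17, enqueue [24], visited so far: [45, 8, 49, 13, 47, 12, 37, 32, 17]
  queue [33, 24] -> pop 33, enqueue [none], visited so far: [45, 8, 49, 13, 47, 12, 37, 32, 17, 33]
  queue [24] -> pop 24, enqueue [none], visited so far: [45, 8, 49, 13, 47, 12, 37, 32, 17, 33, 24]
Result: [45, 8, 49, 13, 47, 12, 37, 32, 17, 33, 24]


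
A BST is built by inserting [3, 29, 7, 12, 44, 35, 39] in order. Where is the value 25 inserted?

Starting tree (level order): [3, None, 29, 7, 44, None, 12, 35, None, None, None, None, 39]
Insertion path: 3 -> 29 -> 7 -> 12
Result: insert 25 as right child of 12
Final tree (level order): [3, None, 29, 7, 44, None, 12, 35, None, None, 25, None, 39]


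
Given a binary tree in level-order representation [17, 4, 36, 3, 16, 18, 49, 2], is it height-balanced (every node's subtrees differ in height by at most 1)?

Tree (level-order array): [17, 4, 36, 3, 16, 18, 49, 2]
Definition: a tree is height-balanced if, at every node, |h(left) - h(right)| <= 1 (empty subtree has height -1).
Bottom-up per-node check:
  node 2: h_left=-1, h_right=-1, diff=0 [OK], height=0
  node 3: h_left=0, h_right=-1, diff=1 [OK], height=1
  node 16: h_left=-1, h_right=-1, diff=0 [OK], height=0
  node 4: h_left=1, h_right=0, diff=1 [OK], height=2
  node 18: h_left=-1, h_right=-1, diff=0 [OK], height=0
  node 49: h_left=-1, h_right=-1, diff=0 [OK], height=0
  node 36: h_left=0, h_right=0, diff=0 [OK], height=1
  node 17: h_left=2, h_right=1, diff=1 [OK], height=3
All nodes satisfy the balance condition.
Result: Balanced


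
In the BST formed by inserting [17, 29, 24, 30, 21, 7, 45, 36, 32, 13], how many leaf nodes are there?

Tree built from: [17, 29, 24, 30, 21, 7, 45, 36, 32, 13]
Tree (level-order array): [17, 7, 29, None, 13, 24, 30, None, None, 21, None, None, 45, None, None, 36, None, 32]
Rule: A leaf has 0 children.
Per-node child counts:
  node 17: 2 child(ren)
  node 7: 1 child(ren)
  node 13: 0 child(ren)
  node 29: 2 child(ren)
  node 24: 1 child(ren)
  node 21: 0 child(ren)
  node 30: 1 child(ren)
  node 45: 1 child(ren)
  node 36: 1 child(ren)
  node 32: 0 child(ren)
Matching nodes: [13, 21, 32]
Count of leaf nodes: 3


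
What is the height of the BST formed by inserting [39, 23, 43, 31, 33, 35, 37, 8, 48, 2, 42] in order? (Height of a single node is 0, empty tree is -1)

Insertion order: [39, 23, 43, 31, 33, 35, 37, 8, 48, 2, 42]
Tree (level-order array): [39, 23, 43, 8, 31, 42, 48, 2, None, None, 33, None, None, None, None, None, None, None, 35, None, 37]
Compute height bottom-up (empty subtree = -1):
  height(2) = 1 + max(-1, -1) = 0
  height(8) = 1 + max(0, -1) = 1
  height(37) = 1 + max(-1, -1) = 0
  height(35) = 1 + max(-1, 0) = 1
  height(33) = 1 + max(-1, 1) = 2
  height(31) = 1 + max(-1, 2) = 3
  height(23) = 1 + max(1, 3) = 4
  height(42) = 1 + max(-1, -1) = 0
  height(48) = 1 + max(-1, -1) = 0
  height(43) = 1 + max(0, 0) = 1
  height(39) = 1 + max(4, 1) = 5
Height = 5


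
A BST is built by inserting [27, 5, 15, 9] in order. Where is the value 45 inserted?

Starting tree (level order): [27, 5, None, None, 15, 9]
Insertion path: 27
Result: insert 45 as right child of 27
Final tree (level order): [27, 5, 45, None, 15, None, None, 9]


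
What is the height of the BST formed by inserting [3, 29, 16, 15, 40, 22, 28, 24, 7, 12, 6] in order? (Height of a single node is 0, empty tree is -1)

Insertion order: [3, 29, 16, 15, 40, 22, 28, 24, 7, 12, 6]
Tree (level-order array): [3, None, 29, 16, 40, 15, 22, None, None, 7, None, None, 28, 6, 12, 24]
Compute height bottom-up (empty subtree = -1):
  height(6) = 1 + max(-1, -1) = 0
  height(12) = 1 + max(-1, -1) = 0
  height(7) = 1 + max(0, 0) = 1
  height(15) = 1 + max(1, -1) = 2
  height(24) = 1 + max(-1, -1) = 0
  height(28) = 1 + max(0, -1) = 1
  height(22) = 1 + max(-1, 1) = 2
  height(16) = 1 + max(2, 2) = 3
  height(40) = 1 + max(-1, -1) = 0
  height(29) = 1 + max(3, 0) = 4
  height(3) = 1 + max(-1, 4) = 5
Height = 5


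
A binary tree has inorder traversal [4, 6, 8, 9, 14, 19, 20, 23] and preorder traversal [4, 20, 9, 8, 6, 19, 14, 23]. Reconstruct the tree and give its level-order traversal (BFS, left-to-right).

Inorder:  [4, 6, 8, 9, 14, 19, 20, 23]
Preorder: [4, 20, 9, 8, 6, 19, 14, 23]
Algorithm: preorder visits root first, so consume preorder in order;
for each root, split the current inorder slice at that value into
left-subtree inorder and right-subtree inorder, then recurse.
Recursive splits:
  root=4; inorder splits into left=[], right=[6, 8, 9, 14, 19, 20, 23]
  root=20; inorder splits into left=[6, 8, 9, 14, 19], right=[23]
  root=9; inorder splits into left=[6, 8], right=[14, 19]
  root=8; inorder splits into left=[6], right=[]
  root=6; inorder splits into left=[], right=[]
  root=19; inorder splits into left=[14], right=[]
  root=14; inorder splits into left=[], right=[]
  root=23; inorder splits into left=[], right=[]
Reconstructed level-order: [4, 20, 9, 23, 8, 19, 6, 14]


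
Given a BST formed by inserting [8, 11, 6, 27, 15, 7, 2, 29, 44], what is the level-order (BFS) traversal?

Tree insertion order: [8, 11, 6, 27, 15, 7, 2, 29, 44]
Tree (level-order array): [8, 6, 11, 2, 7, None, 27, None, None, None, None, 15, 29, None, None, None, 44]
BFS from the root, enqueuing left then right child of each popped node:
  queue [8] -> pop 8, enqueue [6, 11], visited so far: [8]
  queue [6, 11] -> pop 6, enqueue [2, 7], visited so far: [8, 6]
  queue [11, 2, 7] -> pop 11, enqueue [27], visited so far: [8, 6, 11]
  queue [2, 7, 27] -> pop 2, enqueue [none], visited so far: [8, 6, 11, 2]
  queue [7, 27] -> pop 7, enqueue [none], visited so far: [8, 6, 11, 2, 7]
  queue [27] -> pop 27, enqueue [15, 29], visited so far: [8, 6, 11, 2, 7, 27]
  queue [15, 29] -> pop 15, enqueue [none], visited so far: [8, 6, 11, 2, 7, 27, 15]
  queue [29] -> pop 29, enqueue [44], visited so far: [8, 6, 11, 2, 7, 27, 15, 29]
  queue [44] -> pop 44, enqueue [none], visited so far: [8, 6, 11, 2, 7, 27, 15, 29, 44]
Result: [8, 6, 11, 2, 7, 27, 15, 29, 44]


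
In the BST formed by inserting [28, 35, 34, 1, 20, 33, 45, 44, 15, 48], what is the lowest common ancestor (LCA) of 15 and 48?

Tree insertion order: [28, 35, 34, 1, 20, 33, 45, 44, 15, 48]
Tree (level-order array): [28, 1, 35, None, 20, 34, 45, 15, None, 33, None, 44, 48]
In a BST, the LCA of p=15, q=48 is the first node v on the
root-to-leaf path with p <= v <= q (go left if both < v, right if both > v).
Walk from root:
  at 28: 15 <= 28 <= 48, this is the LCA
LCA = 28


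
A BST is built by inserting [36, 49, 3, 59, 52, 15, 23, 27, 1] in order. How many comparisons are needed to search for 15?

Search path for 15: 36 -> 3 -> 15
Found: True
Comparisons: 3


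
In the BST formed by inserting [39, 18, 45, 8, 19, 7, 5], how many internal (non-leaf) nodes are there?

Tree built from: [39, 18, 45, 8, 19, 7, 5]
Tree (level-order array): [39, 18, 45, 8, 19, None, None, 7, None, None, None, 5]
Rule: An internal node has at least one child.
Per-node child counts:
  node 39: 2 child(ren)
  node 18: 2 child(ren)
  node 8: 1 child(ren)
  node 7: 1 child(ren)
  node 5: 0 child(ren)
  node 19: 0 child(ren)
  node 45: 0 child(ren)
Matching nodes: [39, 18, 8, 7]
Count of internal (non-leaf) nodes: 4


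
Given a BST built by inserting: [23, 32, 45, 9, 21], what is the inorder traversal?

Tree insertion order: [23, 32, 45, 9, 21]
Tree (level-order array): [23, 9, 32, None, 21, None, 45]
Inorder traversal: [9, 21, 23, 32, 45]


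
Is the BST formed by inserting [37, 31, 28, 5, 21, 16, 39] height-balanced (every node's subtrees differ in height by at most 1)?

Tree (level-order array): [37, 31, 39, 28, None, None, None, 5, None, None, 21, 16]
Definition: a tree is height-balanced if, at every node, |h(left) - h(right)| <= 1 (empty subtree has height -1).
Bottom-up per-node check:
  node 16: h_left=-1, h_right=-1, diff=0 [OK], height=0
  node 21: h_left=0, h_right=-1, diff=1 [OK], height=1
  node 5: h_left=-1, h_right=1, diff=2 [FAIL (|-1-1|=2 > 1)], height=2
  node 28: h_left=2, h_right=-1, diff=3 [FAIL (|2--1|=3 > 1)], height=3
  node 31: h_left=3, h_right=-1, diff=4 [FAIL (|3--1|=4 > 1)], height=4
  node 39: h_left=-1, h_right=-1, diff=0 [OK], height=0
  node 37: h_left=4, h_right=0, diff=4 [FAIL (|4-0|=4 > 1)], height=5
Node 5 violates the condition: |-1 - 1| = 2 > 1.
Result: Not balanced


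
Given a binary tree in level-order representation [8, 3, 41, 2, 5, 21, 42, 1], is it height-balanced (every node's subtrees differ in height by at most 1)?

Tree (level-order array): [8, 3, 41, 2, 5, 21, 42, 1]
Definition: a tree is height-balanced if, at every node, |h(left) - h(right)| <= 1 (empty subtree has height -1).
Bottom-up per-node check:
  node 1: h_left=-1, h_right=-1, diff=0 [OK], height=0
  node 2: h_left=0, h_right=-1, diff=1 [OK], height=1
  node 5: h_left=-1, h_right=-1, diff=0 [OK], height=0
  node 3: h_left=1, h_right=0, diff=1 [OK], height=2
  node 21: h_left=-1, h_right=-1, diff=0 [OK], height=0
  node 42: h_left=-1, h_right=-1, diff=0 [OK], height=0
  node 41: h_left=0, h_right=0, diff=0 [OK], height=1
  node 8: h_left=2, h_right=1, diff=1 [OK], height=3
All nodes satisfy the balance condition.
Result: Balanced


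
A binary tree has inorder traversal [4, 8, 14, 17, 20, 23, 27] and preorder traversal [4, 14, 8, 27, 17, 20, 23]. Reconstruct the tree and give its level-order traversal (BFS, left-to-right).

Inorder:  [4, 8, 14, 17, 20, 23, 27]
Preorder: [4, 14, 8, 27, 17, 20, 23]
Algorithm: preorder visits root first, so consume preorder in order;
for each root, split the current inorder slice at that value into
left-subtree inorder and right-subtree inorder, then recurse.
Recursive splits:
  root=4; inorder splits into left=[], right=[8, 14, 17, 20, 23, 27]
  root=14; inorder splits into left=[8], right=[17, 20, 23, 27]
  root=8; inorder splits into left=[], right=[]
  root=27; inorder splits into left=[17, 20, 23], right=[]
  root=17; inorder splits into left=[], right=[20, 23]
  root=20; inorder splits into left=[], right=[23]
  root=23; inorder splits into left=[], right=[]
Reconstructed level-order: [4, 14, 8, 27, 17, 20, 23]


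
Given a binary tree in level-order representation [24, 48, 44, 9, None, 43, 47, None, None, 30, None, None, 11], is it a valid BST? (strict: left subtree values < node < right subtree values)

Level-order array: [24, 48, 44, 9, None, 43, 47, None, None, 30, None, None, 11]
Validate using subtree bounds (lo, hi): at each node, require lo < value < hi,
then recurse left with hi=value and right with lo=value.
Preorder trace (stopping at first violation):
  at node 24 with bounds (-inf, +inf): OK
  at node 48 with bounds (-inf, 24): VIOLATION
Node 48 violates its bound: not (-inf < 48 < 24).
Result: Not a valid BST


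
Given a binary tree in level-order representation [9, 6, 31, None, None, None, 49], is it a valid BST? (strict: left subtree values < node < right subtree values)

Level-order array: [9, 6, 31, None, None, None, 49]
Validate using subtree bounds (lo, hi): at each node, require lo < value < hi,
then recurse left with hi=value and right with lo=value.
Preorder trace (stopping at first violation):
  at node 9 with bounds (-inf, +inf): OK
  at node 6 with bounds (-inf, 9): OK
  at node 31 with bounds (9, +inf): OK
  at node 49 with bounds (31, +inf): OK
No violation found at any node.
Result: Valid BST


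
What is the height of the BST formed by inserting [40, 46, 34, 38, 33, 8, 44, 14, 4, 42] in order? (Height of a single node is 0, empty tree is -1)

Insertion order: [40, 46, 34, 38, 33, 8, 44, 14, 4, 42]
Tree (level-order array): [40, 34, 46, 33, 38, 44, None, 8, None, None, None, 42, None, 4, 14]
Compute height bottom-up (empty subtree = -1):
  height(4) = 1 + max(-1, -1) = 0
  height(14) = 1 + max(-1, -1) = 0
  height(8) = 1 + max(0, 0) = 1
  height(33) = 1 + max(1, -1) = 2
  height(38) = 1 + max(-1, -1) = 0
  height(34) = 1 + max(2, 0) = 3
  height(42) = 1 + max(-1, -1) = 0
  height(44) = 1 + max(0, -1) = 1
  height(46) = 1 + max(1, -1) = 2
  height(40) = 1 + max(3, 2) = 4
Height = 4


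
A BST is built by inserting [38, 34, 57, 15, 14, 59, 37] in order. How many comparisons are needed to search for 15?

Search path for 15: 38 -> 34 -> 15
Found: True
Comparisons: 3


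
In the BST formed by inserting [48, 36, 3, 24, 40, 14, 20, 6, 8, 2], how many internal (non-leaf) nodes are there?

Tree built from: [48, 36, 3, 24, 40, 14, 20, 6, 8, 2]
Tree (level-order array): [48, 36, None, 3, 40, 2, 24, None, None, None, None, 14, None, 6, 20, None, 8]
Rule: An internal node has at least one child.
Per-node child counts:
  node 48: 1 child(ren)
  node 36: 2 child(ren)
  node 3: 2 child(ren)
  node 2: 0 child(ren)
  node 24: 1 child(ren)
  node 14: 2 child(ren)
  node 6: 1 child(ren)
  node 8: 0 child(ren)
  node 20: 0 child(ren)
  node 40: 0 child(ren)
Matching nodes: [48, 36, 3, 24, 14, 6]
Count of internal (non-leaf) nodes: 6


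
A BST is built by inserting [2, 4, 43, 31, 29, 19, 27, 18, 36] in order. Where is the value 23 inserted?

Starting tree (level order): [2, None, 4, None, 43, 31, None, 29, 36, 19, None, None, None, 18, 27]
Insertion path: 2 -> 4 -> 43 -> 31 -> 29 -> 19 -> 27
Result: insert 23 as left child of 27
Final tree (level order): [2, None, 4, None, 43, 31, None, 29, 36, 19, None, None, None, 18, 27, None, None, 23]


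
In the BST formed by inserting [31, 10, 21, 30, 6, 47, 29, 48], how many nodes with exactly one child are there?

Tree built from: [31, 10, 21, 30, 6, 47, 29, 48]
Tree (level-order array): [31, 10, 47, 6, 21, None, 48, None, None, None, 30, None, None, 29]
Rule: These are nodes with exactly 1 non-null child.
Per-node child counts:
  node 31: 2 child(ren)
  node 10: 2 child(ren)
  node 6: 0 child(ren)
  node 21: 1 child(ren)
  node 30: 1 child(ren)
  node 29: 0 child(ren)
  node 47: 1 child(ren)
  node 48: 0 child(ren)
Matching nodes: [21, 30, 47]
Count of nodes with exactly one child: 3


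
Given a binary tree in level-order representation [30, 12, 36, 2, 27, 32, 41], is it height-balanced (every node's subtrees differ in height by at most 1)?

Tree (level-order array): [30, 12, 36, 2, 27, 32, 41]
Definition: a tree is height-balanced if, at every node, |h(left) - h(right)| <= 1 (empty subtree has height -1).
Bottom-up per-node check:
  node 2: h_left=-1, h_right=-1, diff=0 [OK], height=0
  node 27: h_left=-1, h_right=-1, diff=0 [OK], height=0
  node 12: h_left=0, h_right=0, diff=0 [OK], height=1
  node 32: h_left=-1, h_right=-1, diff=0 [OK], height=0
  node 41: h_left=-1, h_right=-1, diff=0 [OK], height=0
  node 36: h_left=0, h_right=0, diff=0 [OK], height=1
  node 30: h_left=1, h_right=1, diff=0 [OK], height=2
All nodes satisfy the balance condition.
Result: Balanced


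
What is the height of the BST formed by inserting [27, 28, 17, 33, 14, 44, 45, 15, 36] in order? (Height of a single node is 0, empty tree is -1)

Insertion order: [27, 28, 17, 33, 14, 44, 45, 15, 36]
Tree (level-order array): [27, 17, 28, 14, None, None, 33, None, 15, None, 44, None, None, 36, 45]
Compute height bottom-up (empty subtree = -1):
  height(15) = 1 + max(-1, -1) = 0
  height(14) = 1 + max(-1, 0) = 1
  height(17) = 1 + max(1, -1) = 2
  height(36) = 1 + max(-1, -1) = 0
  height(45) = 1 + max(-1, -1) = 0
  height(44) = 1 + max(0, 0) = 1
  height(33) = 1 + max(-1, 1) = 2
  height(28) = 1 + max(-1, 2) = 3
  height(27) = 1 + max(2, 3) = 4
Height = 4


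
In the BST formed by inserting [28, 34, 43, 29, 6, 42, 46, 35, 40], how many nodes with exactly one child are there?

Tree built from: [28, 34, 43, 29, 6, 42, 46, 35, 40]
Tree (level-order array): [28, 6, 34, None, None, 29, 43, None, None, 42, 46, 35, None, None, None, None, 40]
Rule: These are nodes with exactly 1 non-null child.
Per-node child counts:
  node 28: 2 child(ren)
  node 6: 0 child(ren)
  node 34: 2 child(ren)
  node 29: 0 child(ren)
  node 43: 2 child(ren)
  node 42: 1 child(ren)
  node 35: 1 child(ren)
  node 40: 0 child(ren)
  node 46: 0 child(ren)
Matching nodes: [42, 35]
Count of nodes with exactly one child: 2


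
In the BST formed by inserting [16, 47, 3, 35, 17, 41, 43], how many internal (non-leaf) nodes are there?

Tree built from: [16, 47, 3, 35, 17, 41, 43]
Tree (level-order array): [16, 3, 47, None, None, 35, None, 17, 41, None, None, None, 43]
Rule: An internal node has at least one child.
Per-node child counts:
  node 16: 2 child(ren)
  node 3: 0 child(ren)
  node 47: 1 child(ren)
  node 35: 2 child(ren)
  node 17: 0 child(ren)
  node 41: 1 child(ren)
  node 43: 0 child(ren)
Matching nodes: [16, 47, 35, 41]
Count of internal (non-leaf) nodes: 4


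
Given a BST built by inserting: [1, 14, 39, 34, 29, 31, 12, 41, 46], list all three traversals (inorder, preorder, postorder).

Tree insertion order: [1, 14, 39, 34, 29, 31, 12, 41, 46]
Tree (level-order array): [1, None, 14, 12, 39, None, None, 34, 41, 29, None, None, 46, None, 31]
Inorder (L, root, R): [1, 12, 14, 29, 31, 34, 39, 41, 46]
Preorder (root, L, R): [1, 14, 12, 39, 34, 29, 31, 41, 46]
Postorder (L, R, root): [12, 31, 29, 34, 46, 41, 39, 14, 1]


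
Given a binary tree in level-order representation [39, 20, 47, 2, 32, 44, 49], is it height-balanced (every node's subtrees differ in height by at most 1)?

Tree (level-order array): [39, 20, 47, 2, 32, 44, 49]
Definition: a tree is height-balanced if, at every node, |h(left) - h(right)| <= 1 (empty subtree has height -1).
Bottom-up per-node check:
  node 2: h_left=-1, h_right=-1, diff=0 [OK], height=0
  node 32: h_left=-1, h_right=-1, diff=0 [OK], height=0
  node 20: h_left=0, h_right=0, diff=0 [OK], height=1
  node 44: h_left=-1, h_right=-1, diff=0 [OK], height=0
  node 49: h_left=-1, h_right=-1, diff=0 [OK], height=0
  node 47: h_left=0, h_right=0, diff=0 [OK], height=1
  node 39: h_left=1, h_right=1, diff=0 [OK], height=2
All nodes satisfy the balance condition.
Result: Balanced


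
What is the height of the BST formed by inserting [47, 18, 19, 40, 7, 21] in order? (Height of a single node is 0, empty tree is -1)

Insertion order: [47, 18, 19, 40, 7, 21]
Tree (level-order array): [47, 18, None, 7, 19, None, None, None, 40, 21]
Compute height bottom-up (empty subtree = -1):
  height(7) = 1 + max(-1, -1) = 0
  height(21) = 1 + max(-1, -1) = 0
  height(40) = 1 + max(0, -1) = 1
  height(19) = 1 + max(-1, 1) = 2
  height(18) = 1 + max(0, 2) = 3
  height(47) = 1 + max(3, -1) = 4
Height = 4


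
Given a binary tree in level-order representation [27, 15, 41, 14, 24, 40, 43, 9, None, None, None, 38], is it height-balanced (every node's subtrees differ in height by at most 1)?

Tree (level-order array): [27, 15, 41, 14, 24, 40, 43, 9, None, None, None, 38]
Definition: a tree is height-balanced if, at every node, |h(left) - h(right)| <= 1 (empty subtree has height -1).
Bottom-up per-node check:
  node 9: h_left=-1, h_right=-1, diff=0 [OK], height=0
  node 14: h_left=0, h_right=-1, diff=1 [OK], height=1
  node 24: h_left=-1, h_right=-1, diff=0 [OK], height=0
  node 15: h_left=1, h_right=0, diff=1 [OK], height=2
  node 38: h_left=-1, h_right=-1, diff=0 [OK], height=0
  node 40: h_left=0, h_right=-1, diff=1 [OK], height=1
  node 43: h_left=-1, h_right=-1, diff=0 [OK], height=0
  node 41: h_left=1, h_right=0, diff=1 [OK], height=2
  node 27: h_left=2, h_right=2, diff=0 [OK], height=3
All nodes satisfy the balance condition.
Result: Balanced


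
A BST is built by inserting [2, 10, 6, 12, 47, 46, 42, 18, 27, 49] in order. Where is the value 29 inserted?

Starting tree (level order): [2, None, 10, 6, 12, None, None, None, 47, 46, 49, 42, None, None, None, 18, None, None, 27]
Insertion path: 2 -> 10 -> 12 -> 47 -> 46 -> 42 -> 18 -> 27
Result: insert 29 as right child of 27
Final tree (level order): [2, None, 10, 6, 12, None, None, None, 47, 46, 49, 42, None, None, None, 18, None, None, 27, None, 29]


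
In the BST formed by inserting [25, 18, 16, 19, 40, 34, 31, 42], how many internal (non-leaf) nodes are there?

Tree built from: [25, 18, 16, 19, 40, 34, 31, 42]
Tree (level-order array): [25, 18, 40, 16, 19, 34, 42, None, None, None, None, 31]
Rule: An internal node has at least one child.
Per-node child counts:
  node 25: 2 child(ren)
  node 18: 2 child(ren)
  node 16: 0 child(ren)
  node 19: 0 child(ren)
  node 40: 2 child(ren)
  node 34: 1 child(ren)
  node 31: 0 child(ren)
  node 42: 0 child(ren)
Matching nodes: [25, 18, 40, 34]
Count of internal (non-leaf) nodes: 4


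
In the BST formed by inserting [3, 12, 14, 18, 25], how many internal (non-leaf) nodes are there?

Tree built from: [3, 12, 14, 18, 25]
Tree (level-order array): [3, None, 12, None, 14, None, 18, None, 25]
Rule: An internal node has at least one child.
Per-node child counts:
  node 3: 1 child(ren)
  node 12: 1 child(ren)
  node 14: 1 child(ren)
  node 18: 1 child(ren)
  node 25: 0 child(ren)
Matching nodes: [3, 12, 14, 18]
Count of internal (non-leaf) nodes: 4


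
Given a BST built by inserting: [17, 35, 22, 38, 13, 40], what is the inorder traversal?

Tree insertion order: [17, 35, 22, 38, 13, 40]
Tree (level-order array): [17, 13, 35, None, None, 22, 38, None, None, None, 40]
Inorder traversal: [13, 17, 22, 35, 38, 40]


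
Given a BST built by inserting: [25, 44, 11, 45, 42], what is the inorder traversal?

Tree insertion order: [25, 44, 11, 45, 42]
Tree (level-order array): [25, 11, 44, None, None, 42, 45]
Inorder traversal: [11, 25, 42, 44, 45]


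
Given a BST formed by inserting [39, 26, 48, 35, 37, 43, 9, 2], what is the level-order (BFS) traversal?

Tree insertion order: [39, 26, 48, 35, 37, 43, 9, 2]
Tree (level-order array): [39, 26, 48, 9, 35, 43, None, 2, None, None, 37]
BFS from the root, enqueuing left then right child of each popped node:
  queue [39] -> pop 39, enqueue [26, 48], visited so far: [39]
  queue [26, 48] -> pop 26, enqueue [9, 35], visited so far: [39, 26]
  queue [48, 9, 35] -> pop 48, enqueue [43], visited so far: [39, 26, 48]
  queue [9, 35, 43] -> pop 9, enqueue [2], visited so far: [39, 26, 48, 9]
  queue [35, 43, 2] -> pop 35, enqueue [37], visited so far: [39, 26, 48, 9, 35]
  queue [43, 2, 37] -> pop 43, enqueue [none], visited so far: [39, 26, 48, 9, 35, 43]
  queue [2, 37] -> pop 2, enqueue [none], visited so far: [39, 26, 48, 9, 35, 43, 2]
  queue [37] -> pop 37, enqueue [none], visited so far: [39, 26, 48, 9, 35, 43, 2, 37]
Result: [39, 26, 48, 9, 35, 43, 2, 37]


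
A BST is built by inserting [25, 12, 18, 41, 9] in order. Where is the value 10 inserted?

Starting tree (level order): [25, 12, 41, 9, 18]
Insertion path: 25 -> 12 -> 9
Result: insert 10 as right child of 9
Final tree (level order): [25, 12, 41, 9, 18, None, None, None, 10]


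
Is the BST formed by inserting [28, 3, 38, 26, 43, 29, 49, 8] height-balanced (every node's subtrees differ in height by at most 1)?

Tree (level-order array): [28, 3, 38, None, 26, 29, 43, 8, None, None, None, None, 49]
Definition: a tree is height-balanced if, at every node, |h(left) - h(right)| <= 1 (empty subtree has height -1).
Bottom-up per-node check:
  node 8: h_left=-1, h_right=-1, diff=0 [OK], height=0
  node 26: h_left=0, h_right=-1, diff=1 [OK], height=1
  node 3: h_left=-1, h_right=1, diff=2 [FAIL (|-1-1|=2 > 1)], height=2
  node 29: h_left=-1, h_right=-1, diff=0 [OK], height=0
  node 49: h_left=-1, h_right=-1, diff=0 [OK], height=0
  node 43: h_left=-1, h_right=0, diff=1 [OK], height=1
  node 38: h_left=0, h_right=1, diff=1 [OK], height=2
  node 28: h_left=2, h_right=2, diff=0 [OK], height=3
Node 3 violates the condition: |-1 - 1| = 2 > 1.
Result: Not balanced


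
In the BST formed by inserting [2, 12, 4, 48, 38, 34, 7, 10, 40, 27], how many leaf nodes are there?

Tree built from: [2, 12, 4, 48, 38, 34, 7, 10, 40, 27]
Tree (level-order array): [2, None, 12, 4, 48, None, 7, 38, None, None, 10, 34, 40, None, None, 27]
Rule: A leaf has 0 children.
Per-node child counts:
  node 2: 1 child(ren)
  node 12: 2 child(ren)
  node 4: 1 child(ren)
  node 7: 1 child(ren)
  node 10: 0 child(ren)
  node 48: 1 child(ren)
  node 38: 2 child(ren)
  node 34: 1 child(ren)
  node 27: 0 child(ren)
  node 40: 0 child(ren)
Matching nodes: [10, 27, 40]
Count of leaf nodes: 3


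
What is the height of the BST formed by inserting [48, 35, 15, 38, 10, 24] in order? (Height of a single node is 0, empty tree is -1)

Insertion order: [48, 35, 15, 38, 10, 24]
Tree (level-order array): [48, 35, None, 15, 38, 10, 24]
Compute height bottom-up (empty subtree = -1):
  height(10) = 1 + max(-1, -1) = 0
  height(24) = 1 + max(-1, -1) = 0
  height(15) = 1 + max(0, 0) = 1
  height(38) = 1 + max(-1, -1) = 0
  height(35) = 1 + max(1, 0) = 2
  height(48) = 1 + max(2, -1) = 3
Height = 3


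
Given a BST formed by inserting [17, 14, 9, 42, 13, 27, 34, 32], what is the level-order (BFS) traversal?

Tree insertion order: [17, 14, 9, 42, 13, 27, 34, 32]
Tree (level-order array): [17, 14, 42, 9, None, 27, None, None, 13, None, 34, None, None, 32]
BFS from the root, enqueuing left then right child of each popped node:
  queue [17] -> pop 17, enqueue [14, 42], visited so far: [17]
  queue [14, 42] -> pop 14, enqueue [9], visited so far: [17, 14]
  queue [42, 9] -> pop 42, enqueue [27], visited so far: [17, 14, 42]
  queue [9, 27] -> pop 9, enqueue [13], visited so far: [17, 14, 42, 9]
  queue [27, 13] -> pop 27, enqueue [34], visited so far: [17, 14, 42, 9, 27]
  queue [13, 34] -> pop 13, enqueue [none], visited so far: [17, 14, 42, 9, 27, 13]
  queue [34] -> pop 34, enqueue [32], visited so far: [17, 14, 42, 9, 27, 13, 34]
  queue [32] -> pop 32, enqueue [none], visited so far: [17, 14, 42, 9, 27, 13, 34, 32]
Result: [17, 14, 42, 9, 27, 13, 34, 32]


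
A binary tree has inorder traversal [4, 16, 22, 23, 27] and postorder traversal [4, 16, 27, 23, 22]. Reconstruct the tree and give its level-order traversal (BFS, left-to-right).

Inorder:   [4, 16, 22, 23, 27]
Postorder: [4, 16, 27, 23, 22]
Algorithm: postorder visits root last, so walk postorder right-to-left;
each value is the root of the current inorder slice — split it at that
value, recurse on the right subtree first, then the left.
Recursive splits:
  root=22; inorder splits into left=[4, 16], right=[23, 27]
  root=23; inorder splits into left=[], right=[27]
  root=27; inorder splits into left=[], right=[]
  root=16; inorder splits into left=[4], right=[]
  root=4; inorder splits into left=[], right=[]
Reconstructed level-order: [22, 16, 23, 4, 27]


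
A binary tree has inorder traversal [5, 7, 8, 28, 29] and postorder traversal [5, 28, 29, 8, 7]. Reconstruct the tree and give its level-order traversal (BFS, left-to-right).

Inorder:   [5, 7, 8, 28, 29]
Postorder: [5, 28, 29, 8, 7]
Algorithm: postorder visits root last, so walk postorder right-to-left;
each value is the root of the current inorder slice — split it at that
value, recurse on the right subtree first, then the left.
Recursive splits:
  root=7; inorder splits into left=[5], right=[8, 28, 29]
  root=8; inorder splits into left=[], right=[28, 29]
  root=29; inorder splits into left=[28], right=[]
  root=28; inorder splits into left=[], right=[]
  root=5; inorder splits into left=[], right=[]
Reconstructed level-order: [7, 5, 8, 29, 28]


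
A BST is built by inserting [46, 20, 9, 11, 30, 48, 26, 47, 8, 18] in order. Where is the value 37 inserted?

Starting tree (level order): [46, 20, 48, 9, 30, 47, None, 8, 11, 26, None, None, None, None, None, None, 18]
Insertion path: 46 -> 20 -> 30
Result: insert 37 as right child of 30
Final tree (level order): [46, 20, 48, 9, 30, 47, None, 8, 11, 26, 37, None, None, None, None, None, 18]


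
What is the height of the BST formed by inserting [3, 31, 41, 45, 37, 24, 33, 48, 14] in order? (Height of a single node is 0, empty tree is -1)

Insertion order: [3, 31, 41, 45, 37, 24, 33, 48, 14]
Tree (level-order array): [3, None, 31, 24, 41, 14, None, 37, 45, None, None, 33, None, None, 48]
Compute height bottom-up (empty subtree = -1):
  height(14) = 1 + max(-1, -1) = 0
  height(24) = 1 + max(0, -1) = 1
  height(33) = 1 + max(-1, -1) = 0
  height(37) = 1 + max(0, -1) = 1
  height(48) = 1 + max(-1, -1) = 0
  height(45) = 1 + max(-1, 0) = 1
  height(41) = 1 + max(1, 1) = 2
  height(31) = 1 + max(1, 2) = 3
  height(3) = 1 + max(-1, 3) = 4
Height = 4


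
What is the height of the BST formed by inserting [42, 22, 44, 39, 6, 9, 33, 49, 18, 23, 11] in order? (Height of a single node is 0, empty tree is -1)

Insertion order: [42, 22, 44, 39, 6, 9, 33, 49, 18, 23, 11]
Tree (level-order array): [42, 22, 44, 6, 39, None, 49, None, 9, 33, None, None, None, None, 18, 23, None, 11]
Compute height bottom-up (empty subtree = -1):
  height(11) = 1 + max(-1, -1) = 0
  height(18) = 1 + max(0, -1) = 1
  height(9) = 1 + max(-1, 1) = 2
  height(6) = 1 + max(-1, 2) = 3
  height(23) = 1 + max(-1, -1) = 0
  height(33) = 1 + max(0, -1) = 1
  height(39) = 1 + max(1, -1) = 2
  height(22) = 1 + max(3, 2) = 4
  height(49) = 1 + max(-1, -1) = 0
  height(44) = 1 + max(-1, 0) = 1
  height(42) = 1 + max(4, 1) = 5
Height = 5


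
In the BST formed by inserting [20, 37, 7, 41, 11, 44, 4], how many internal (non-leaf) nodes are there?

Tree built from: [20, 37, 7, 41, 11, 44, 4]
Tree (level-order array): [20, 7, 37, 4, 11, None, 41, None, None, None, None, None, 44]
Rule: An internal node has at least one child.
Per-node child counts:
  node 20: 2 child(ren)
  node 7: 2 child(ren)
  node 4: 0 child(ren)
  node 11: 0 child(ren)
  node 37: 1 child(ren)
  node 41: 1 child(ren)
  node 44: 0 child(ren)
Matching nodes: [20, 7, 37, 41]
Count of internal (non-leaf) nodes: 4


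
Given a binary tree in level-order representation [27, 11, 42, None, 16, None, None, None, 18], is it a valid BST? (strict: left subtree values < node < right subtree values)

Level-order array: [27, 11, 42, None, 16, None, None, None, 18]
Validate using subtree bounds (lo, hi): at each node, require lo < value < hi,
then recurse left with hi=value and right with lo=value.
Preorder trace (stopping at first violation):
  at node 27 with bounds (-inf, +inf): OK
  at node 11 with bounds (-inf, 27): OK
  at node 16 with bounds (11, 27): OK
  at node 18 with bounds (16, 27): OK
  at node 42 with bounds (27, +inf): OK
No violation found at any node.
Result: Valid BST


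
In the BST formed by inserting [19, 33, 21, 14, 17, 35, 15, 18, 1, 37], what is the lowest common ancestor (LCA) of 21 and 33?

Tree insertion order: [19, 33, 21, 14, 17, 35, 15, 18, 1, 37]
Tree (level-order array): [19, 14, 33, 1, 17, 21, 35, None, None, 15, 18, None, None, None, 37]
In a BST, the LCA of p=21, q=33 is the first node v on the
root-to-leaf path with p <= v <= q (go left if both < v, right if both > v).
Walk from root:
  at 19: both 21 and 33 > 19, go right
  at 33: 21 <= 33 <= 33, this is the LCA
LCA = 33


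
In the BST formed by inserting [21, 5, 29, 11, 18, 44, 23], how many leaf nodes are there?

Tree built from: [21, 5, 29, 11, 18, 44, 23]
Tree (level-order array): [21, 5, 29, None, 11, 23, 44, None, 18]
Rule: A leaf has 0 children.
Per-node child counts:
  node 21: 2 child(ren)
  node 5: 1 child(ren)
  node 11: 1 child(ren)
  node 18: 0 child(ren)
  node 29: 2 child(ren)
  node 23: 0 child(ren)
  node 44: 0 child(ren)
Matching nodes: [18, 23, 44]
Count of leaf nodes: 3


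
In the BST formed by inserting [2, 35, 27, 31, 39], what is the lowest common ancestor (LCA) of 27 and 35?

Tree insertion order: [2, 35, 27, 31, 39]
Tree (level-order array): [2, None, 35, 27, 39, None, 31]
In a BST, the LCA of p=27, q=35 is the first node v on the
root-to-leaf path with p <= v <= q (go left if both < v, right if both > v).
Walk from root:
  at 2: both 27 and 35 > 2, go right
  at 35: 27 <= 35 <= 35, this is the LCA
LCA = 35


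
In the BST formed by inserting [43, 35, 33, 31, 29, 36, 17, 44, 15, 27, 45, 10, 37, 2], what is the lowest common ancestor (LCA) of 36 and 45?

Tree insertion order: [43, 35, 33, 31, 29, 36, 17, 44, 15, 27, 45, 10, 37, 2]
Tree (level-order array): [43, 35, 44, 33, 36, None, 45, 31, None, None, 37, None, None, 29, None, None, None, 17, None, 15, 27, 10, None, None, None, 2]
In a BST, the LCA of p=36, q=45 is the first node v on the
root-to-leaf path with p <= v <= q (go left if both < v, right if both > v).
Walk from root:
  at 43: 36 <= 43 <= 45, this is the LCA
LCA = 43
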